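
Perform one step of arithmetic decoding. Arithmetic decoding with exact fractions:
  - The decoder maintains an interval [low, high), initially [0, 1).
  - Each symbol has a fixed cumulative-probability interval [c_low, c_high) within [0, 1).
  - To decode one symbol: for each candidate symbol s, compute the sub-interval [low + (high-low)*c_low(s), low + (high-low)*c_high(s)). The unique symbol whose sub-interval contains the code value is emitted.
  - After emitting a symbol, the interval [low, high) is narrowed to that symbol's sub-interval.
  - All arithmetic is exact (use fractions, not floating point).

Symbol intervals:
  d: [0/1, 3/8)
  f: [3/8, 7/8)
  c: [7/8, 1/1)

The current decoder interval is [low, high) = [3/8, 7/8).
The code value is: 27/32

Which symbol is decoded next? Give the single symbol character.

Interval width = high − low = 7/8 − 3/8 = 1/2
Scaled code = (code − low) / width = (27/32 − 3/8) / 1/2 = 15/16
  d: [0/1, 3/8) 
  f: [3/8, 7/8) 
  c: [7/8, 1/1) ← scaled code falls here ✓

Answer: c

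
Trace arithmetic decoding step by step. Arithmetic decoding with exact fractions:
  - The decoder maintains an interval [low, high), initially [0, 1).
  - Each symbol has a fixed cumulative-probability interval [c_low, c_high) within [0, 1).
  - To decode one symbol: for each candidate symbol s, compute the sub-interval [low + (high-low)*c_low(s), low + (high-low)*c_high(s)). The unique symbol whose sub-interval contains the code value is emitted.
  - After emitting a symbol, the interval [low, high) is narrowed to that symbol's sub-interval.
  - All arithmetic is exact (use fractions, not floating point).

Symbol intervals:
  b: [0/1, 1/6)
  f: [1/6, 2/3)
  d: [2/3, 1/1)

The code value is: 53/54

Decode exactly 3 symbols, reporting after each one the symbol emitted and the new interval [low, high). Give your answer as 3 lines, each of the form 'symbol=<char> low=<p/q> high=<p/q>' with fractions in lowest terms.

Step 1: interval [0/1, 1/1), width = 1/1 - 0/1 = 1/1
  'b': [0/1 + 1/1*0/1, 0/1 + 1/1*1/6) = [0/1, 1/6)
  'f': [0/1 + 1/1*1/6, 0/1 + 1/1*2/3) = [1/6, 2/3)
  'd': [0/1 + 1/1*2/3, 0/1 + 1/1*1/1) = [2/3, 1/1) <- contains code 53/54
  emit 'd', narrow to [2/3, 1/1)
Step 2: interval [2/3, 1/1), width = 1/1 - 2/3 = 1/3
  'b': [2/3 + 1/3*0/1, 2/3 + 1/3*1/6) = [2/3, 13/18)
  'f': [2/3 + 1/3*1/6, 2/3 + 1/3*2/3) = [13/18, 8/9)
  'd': [2/3 + 1/3*2/3, 2/3 + 1/3*1/1) = [8/9, 1/1) <- contains code 53/54
  emit 'd', narrow to [8/9, 1/1)
Step 3: interval [8/9, 1/1), width = 1/1 - 8/9 = 1/9
  'b': [8/9 + 1/9*0/1, 8/9 + 1/9*1/6) = [8/9, 49/54)
  'f': [8/9 + 1/9*1/6, 8/9 + 1/9*2/3) = [49/54, 26/27)
  'd': [8/9 + 1/9*2/3, 8/9 + 1/9*1/1) = [26/27, 1/1) <- contains code 53/54
  emit 'd', narrow to [26/27, 1/1)

Answer: symbol=d low=2/3 high=1/1
symbol=d low=8/9 high=1/1
symbol=d low=26/27 high=1/1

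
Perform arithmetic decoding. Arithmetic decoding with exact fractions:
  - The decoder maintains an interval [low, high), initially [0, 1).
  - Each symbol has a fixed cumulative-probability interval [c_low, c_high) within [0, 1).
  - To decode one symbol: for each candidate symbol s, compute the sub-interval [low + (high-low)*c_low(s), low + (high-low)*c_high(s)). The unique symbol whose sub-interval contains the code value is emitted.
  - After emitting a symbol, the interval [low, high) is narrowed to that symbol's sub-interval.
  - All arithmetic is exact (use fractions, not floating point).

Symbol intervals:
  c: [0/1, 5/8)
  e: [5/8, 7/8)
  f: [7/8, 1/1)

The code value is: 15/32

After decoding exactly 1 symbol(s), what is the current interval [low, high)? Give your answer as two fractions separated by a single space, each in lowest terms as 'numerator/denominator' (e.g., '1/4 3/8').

Step 1: interval [0/1, 1/1), width = 1/1 - 0/1 = 1/1
  'c': [0/1 + 1/1*0/1, 0/1 + 1/1*5/8) = [0/1, 5/8) <- contains code 15/32
  'e': [0/1 + 1/1*5/8, 0/1 + 1/1*7/8) = [5/8, 7/8)
  'f': [0/1 + 1/1*7/8, 0/1 + 1/1*1/1) = [7/8, 1/1)
  emit 'c', narrow to [0/1, 5/8)

Answer: 0/1 5/8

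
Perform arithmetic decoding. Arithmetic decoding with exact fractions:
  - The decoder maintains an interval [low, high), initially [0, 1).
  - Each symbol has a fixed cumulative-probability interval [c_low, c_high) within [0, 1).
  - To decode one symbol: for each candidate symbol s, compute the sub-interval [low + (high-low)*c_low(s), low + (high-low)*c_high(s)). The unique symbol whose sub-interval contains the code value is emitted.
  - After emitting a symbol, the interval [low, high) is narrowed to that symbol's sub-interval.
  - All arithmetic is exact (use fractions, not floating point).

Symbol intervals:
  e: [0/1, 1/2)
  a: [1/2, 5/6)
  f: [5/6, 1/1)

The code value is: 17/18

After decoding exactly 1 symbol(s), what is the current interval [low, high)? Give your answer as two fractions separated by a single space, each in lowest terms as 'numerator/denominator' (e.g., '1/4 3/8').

Step 1: interval [0/1, 1/1), width = 1/1 - 0/1 = 1/1
  'e': [0/1 + 1/1*0/1, 0/1 + 1/1*1/2) = [0/1, 1/2)
  'a': [0/1 + 1/1*1/2, 0/1 + 1/1*5/6) = [1/2, 5/6)
  'f': [0/1 + 1/1*5/6, 0/1 + 1/1*1/1) = [5/6, 1/1) <- contains code 17/18
  emit 'f', narrow to [5/6, 1/1)

Answer: 5/6 1/1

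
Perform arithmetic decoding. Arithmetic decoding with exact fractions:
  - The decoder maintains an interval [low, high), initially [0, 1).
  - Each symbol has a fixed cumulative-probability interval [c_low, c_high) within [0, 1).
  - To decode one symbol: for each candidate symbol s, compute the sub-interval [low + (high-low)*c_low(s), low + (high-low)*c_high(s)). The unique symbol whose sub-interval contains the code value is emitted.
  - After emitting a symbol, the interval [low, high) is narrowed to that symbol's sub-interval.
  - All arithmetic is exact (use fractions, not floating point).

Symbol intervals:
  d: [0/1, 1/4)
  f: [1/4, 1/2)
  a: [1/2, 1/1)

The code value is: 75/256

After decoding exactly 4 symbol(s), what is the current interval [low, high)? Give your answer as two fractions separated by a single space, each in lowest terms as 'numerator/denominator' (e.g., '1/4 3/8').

Step 1: interval [0/1, 1/1), width = 1/1 - 0/1 = 1/1
  'd': [0/1 + 1/1*0/1, 0/1 + 1/1*1/4) = [0/1, 1/4)
  'f': [0/1 + 1/1*1/4, 0/1 + 1/1*1/2) = [1/4, 1/2) <- contains code 75/256
  'a': [0/1 + 1/1*1/2, 0/1 + 1/1*1/1) = [1/2, 1/1)
  emit 'f', narrow to [1/4, 1/2)
Step 2: interval [1/4, 1/2), width = 1/2 - 1/4 = 1/4
  'd': [1/4 + 1/4*0/1, 1/4 + 1/4*1/4) = [1/4, 5/16) <- contains code 75/256
  'f': [1/4 + 1/4*1/4, 1/4 + 1/4*1/2) = [5/16, 3/8)
  'a': [1/4 + 1/4*1/2, 1/4 + 1/4*1/1) = [3/8, 1/2)
  emit 'd', narrow to [1/4, 5/16)
Step 3: interval [1/4, 5/16), width = 5/16 - 1/4 = 1/16
  'd': [1/4 + 1/16*0/1, 1/4 + 1/16*1/4) = [1/4, 17/64)
  'f': [1/4 + 1/16*1/4, 1/4 + 1/16*1/2) = [17/64, 9/32)
  'a': [1/4 + 1/16*1/2, 1/4 + 1/16*1/1) = [9/32, 5/16) <- contains code 75/256
  emit 'a', narrow to [9/32, 5/16)
Step 4: interval [9/32, 5/16), width = 5/16 - 9/32 = 1/32
  'd': [9/32 + 1/32*0/1, 9/32 + 1/32*1/4) = [9/32, 37/128)
  'f': [9/32 + 1/32*1/4, 9/32 + 1/32*1/2) = [37/128, 19/64) <- contains code 75/256
  'a': [9/32 + 1/32*1/2, 9/32 + 1/32*1/1) = [19/64, 5/16)
  emit 'f', narrow to [37/128, 19/64)

Answer: 37/128 19/64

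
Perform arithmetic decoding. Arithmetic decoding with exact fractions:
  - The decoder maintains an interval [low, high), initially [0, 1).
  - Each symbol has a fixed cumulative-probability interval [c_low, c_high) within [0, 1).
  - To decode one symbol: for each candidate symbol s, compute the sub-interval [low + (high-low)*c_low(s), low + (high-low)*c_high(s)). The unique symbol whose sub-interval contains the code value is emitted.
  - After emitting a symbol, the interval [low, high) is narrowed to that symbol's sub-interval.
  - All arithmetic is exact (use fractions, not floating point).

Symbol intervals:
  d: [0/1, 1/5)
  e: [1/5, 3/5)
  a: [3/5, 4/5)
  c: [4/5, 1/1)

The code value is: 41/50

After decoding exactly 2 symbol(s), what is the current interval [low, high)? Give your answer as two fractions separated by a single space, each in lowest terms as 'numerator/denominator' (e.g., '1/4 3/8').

Answer: 4/5 21/25

Derivation:
Step 1: interval [0/1, 1/1), width = 1/1 - 0/1 = 1/1
  'd': [0/1 + 1/1*0/1, 0/1 + 1/1*1/5) = [0/1, 1/5)
  'e': [0/1 + 1/1*1/5, 0/1 + 1/1*3/5) = [1/5, 3/5)
  'a': [0/1 + 1/1*3/5, 0/1 + 1/1*4/5) = [3/5, 4/5)
  'c': [0/1 + 1/1*4/5, 0/1 + 1/1*1/1) = [4/5, 1/1) <- contains code 41/50
  emit 'c', narrow to [4/5, 1/1)
Step 2: interval [4/5, 1/1), width = 1/1 - 4/5 = 1/5
  'd': [4/5 + 1/5*0/1, 4/5 + 1/5*1/5) = [4/5, 21/25) <- contains code 41/50
  'e': [4/5 + 1/5*1/5, 4/5 + 1/5*3/5) = [21/25, 23/25)
  'a': [4/5 + 1/5*3/5, 4/5 + 1/5*4/5) = [23/25, 24/25)
  'c': [4/5 + 1/5*4/5, 4/5 + 1/5*1/1) = [24/25, 1/1)
  emit 'd', narrow to [4/5, 21/25)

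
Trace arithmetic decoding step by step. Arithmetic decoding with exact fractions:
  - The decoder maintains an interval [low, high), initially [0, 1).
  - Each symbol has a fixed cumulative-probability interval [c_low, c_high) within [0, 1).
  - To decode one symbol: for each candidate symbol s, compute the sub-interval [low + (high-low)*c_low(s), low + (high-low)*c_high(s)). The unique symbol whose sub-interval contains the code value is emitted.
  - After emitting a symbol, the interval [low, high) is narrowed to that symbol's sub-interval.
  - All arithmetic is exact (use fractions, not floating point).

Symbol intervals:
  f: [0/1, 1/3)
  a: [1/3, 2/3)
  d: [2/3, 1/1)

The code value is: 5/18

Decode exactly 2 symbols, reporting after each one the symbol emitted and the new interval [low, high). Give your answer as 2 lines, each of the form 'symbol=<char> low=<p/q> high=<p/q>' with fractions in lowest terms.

Step 1: interval [0/1, 1/1), width = 1/1 - 0/1 = 1/1
  'f': [0/1 + 1/1*0/1, 0/1 + 1/1*1/3) = [0/1, 1/3) <- contains code 5/18
  'a': [0/1 + 1/1*1/3, 0/1 + 1/1*2/3) = [1/3, 2/3)
  'd': [0/1 + 1/1*2/3, 0/1 + 1/1*1/1) = [2/3, 1/1)
  emit 'f', narrow to [0/1, 1/3)
Step 2: interval [0/1, 1/3), width = 1/3 - 0/1 = 1/3
  'f': [0/1 + 1/3*0/1, 0/1 + 1/3*1/3) = [0/1, 1/9)
  'a': [0/1 + 1/3*1/3, 0/1 + 1/3*2/3) = [1/9, 2/9)
  'd': [0/1 + 1/3*2/3, 0/1 + 1/3*1/1) = [2/9, 1/3) <- contains code 5/18
  emit 'd', narrow to [2/9, 1/3)

Answer: symbol=f low=0/1 high=1/3
symbol=d low=2/9 high=1/3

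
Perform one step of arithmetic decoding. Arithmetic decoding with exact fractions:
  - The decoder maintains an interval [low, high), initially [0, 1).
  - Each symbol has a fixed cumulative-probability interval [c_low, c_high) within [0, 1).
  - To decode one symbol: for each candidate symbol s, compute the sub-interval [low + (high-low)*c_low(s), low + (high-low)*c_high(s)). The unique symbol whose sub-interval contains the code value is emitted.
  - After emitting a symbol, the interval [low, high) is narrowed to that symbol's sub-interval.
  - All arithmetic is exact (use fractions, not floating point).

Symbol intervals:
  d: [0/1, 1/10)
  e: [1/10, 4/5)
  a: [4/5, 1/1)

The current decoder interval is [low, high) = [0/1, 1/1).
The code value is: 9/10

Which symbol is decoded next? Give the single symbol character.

Interval width = high − low = 1/1 − 0/1 = 1/1
Scaled code = (code − low) / width = (9/10 − 0/1) / 1/1 = 9/10
  d: [0/1, 1/10) 
  e: [1/10, 4/5) 
  a: [4/5, 1/1) ← scaled code falls here ✓

Answer: a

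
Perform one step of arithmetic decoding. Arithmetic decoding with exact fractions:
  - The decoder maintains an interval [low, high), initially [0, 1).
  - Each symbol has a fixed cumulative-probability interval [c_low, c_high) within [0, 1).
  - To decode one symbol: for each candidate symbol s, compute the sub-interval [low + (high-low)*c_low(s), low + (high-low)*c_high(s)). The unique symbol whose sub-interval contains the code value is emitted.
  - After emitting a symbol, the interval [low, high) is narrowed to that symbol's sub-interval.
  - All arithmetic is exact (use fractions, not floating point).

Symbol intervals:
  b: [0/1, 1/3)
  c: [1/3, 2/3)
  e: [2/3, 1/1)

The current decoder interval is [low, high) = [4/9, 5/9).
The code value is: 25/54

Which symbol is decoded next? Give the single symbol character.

Answer: b

Derivation:
Interval width = high − low = 5/9 − 4/9 = 1/9
Scaled code = (code − low) / width = (25/54 − 4/9) / 1/9 = 1/6
  b: [0/1, 1/3) ← scaled code falls here ✓
  c: [1/3, 2/3) 
  e: [2/3, 1/1) 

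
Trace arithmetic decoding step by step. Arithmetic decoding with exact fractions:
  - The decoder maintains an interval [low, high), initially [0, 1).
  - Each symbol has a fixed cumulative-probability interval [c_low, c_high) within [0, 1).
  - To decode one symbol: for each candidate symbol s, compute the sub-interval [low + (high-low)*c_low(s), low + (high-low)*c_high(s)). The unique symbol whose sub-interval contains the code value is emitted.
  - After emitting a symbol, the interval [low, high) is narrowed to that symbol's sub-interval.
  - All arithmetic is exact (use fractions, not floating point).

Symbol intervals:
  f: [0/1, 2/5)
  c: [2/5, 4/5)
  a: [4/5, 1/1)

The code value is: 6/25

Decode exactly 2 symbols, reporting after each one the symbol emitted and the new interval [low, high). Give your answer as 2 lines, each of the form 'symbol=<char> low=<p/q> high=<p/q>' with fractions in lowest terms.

Step 1: interval [0/1, 1/1), width = 1/1 - 0/1 = 1/1
  'f': [0/1 + 1/1*0/1, 0/1 + 1/1*2/5) = [0/1, 2/5) <- contains code 6/25
  'c': [0/1 + 1/1*2/5, 0/1 + 1/1*4/5) = [2/5, 4/5)
  'a': [0/1 + 1/1*4/5, 0/1 + 1/1*1/1) = [4/5, 1/1)
  emit 'f', narrow to [0/1, 2/5)
Step 2: interval [0/1, 2/5), width = 2/5 - 0/1 = 2/5
  'f': [0/1 + 2/5*0/1, 0/1 + 2/5*2/5) = [0/1, 4/25)
  'c': [0/1 + 2/5*2/5, 0/1 + 2/5*4/5) = [4/25, 8/25) <- contains code 6/25
  'a': [0/1 + 2/5*4/5, 0/1 + 2/5*1/1) = [8/25, 2/5)
  emit 'c', narrow to [4/25, 8/25)

Answer: symbol=f low=0/1 high=2/5
symbol=c low=4/25 high=8/25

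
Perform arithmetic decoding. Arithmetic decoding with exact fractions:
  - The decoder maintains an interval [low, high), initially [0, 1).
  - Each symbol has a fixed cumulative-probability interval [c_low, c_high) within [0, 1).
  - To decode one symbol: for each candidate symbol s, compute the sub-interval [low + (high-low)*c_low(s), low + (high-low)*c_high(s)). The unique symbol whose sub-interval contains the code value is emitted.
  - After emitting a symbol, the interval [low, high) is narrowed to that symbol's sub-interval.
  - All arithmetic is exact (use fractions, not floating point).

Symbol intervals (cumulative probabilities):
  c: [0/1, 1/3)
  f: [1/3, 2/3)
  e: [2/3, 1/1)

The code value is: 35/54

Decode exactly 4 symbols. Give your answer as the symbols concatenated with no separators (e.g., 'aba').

Step 1: interval [0/1, 1/1), width = 1/1 - 0/1 = 1/1
  'c': [0/1 + 1/1*0/1, 0/1 + 1/1*1/3) = [0/1, 1/3)
  'f': [0/1 + 1/1*1/3, 0/1 + 1/1*2/3) = [1/3, 2/3) <- contains code 35/54
  'e': [0/1 + 1/1*2/3, 0/1 + 1/1*1/1) = [2/3, 1/1)
  emit 'f', narrow to [1/3, 2/3)
Step 2: interval [1/3, 2/3), width = 2/3 - 1/3 = 1/3
  'c': [1/3 + 1/3*0/1, 1/3 + 1/3*1/3) = [1/3, 4/9)
  'f': [1/3 + 1/3*1/3, 1/3 + 1/3*2/3) = [4/9, 5/9)
  'e': [1/3 + 1/3*2/3, 1/3 + 1/3*1/1) = [5/9, 2/3) <- contains code 35/54
  emit 'e', narrow to [5/9, 2/3)
Step 3: interval [5/9, 2/3), width = 2/3 - 5/9 = 1/9
  'c': [5/9 + 1/9*0/1, 5/9 + 1/9*1/3) = [5/9, 16/27)
  'f': [5/9 + 1/9*1/3, 5/9 + 1/9*2/3) = [16/27, 17/27)
  'e': [5/9 + 1/9*2/3, 5/9 + 1/9*1/1) = [17/27, 2/3) <- contains code 35/54
  emit 'e', narrow to [17/27, 2/3)
Step 4: interval [17/27, 2/3), width = 2/3 - 17/27 = 1/27
  'c': [17/27 + 1/27*0/1, 17/27 + 1/27*1/3) = [17/27, 52/81)
  'f': [17/27 + 1/27*1/3, 17/27 + 1/27*2/3) = [52/81, 53/81) <- contains code 35/54
  'e': [17/27 + 1/27*2/3, 17/27 + 1/27*1/1) = [53/81, 2/3)
  emit 'f', narrow to [52/81, 53/81)

Answer: feef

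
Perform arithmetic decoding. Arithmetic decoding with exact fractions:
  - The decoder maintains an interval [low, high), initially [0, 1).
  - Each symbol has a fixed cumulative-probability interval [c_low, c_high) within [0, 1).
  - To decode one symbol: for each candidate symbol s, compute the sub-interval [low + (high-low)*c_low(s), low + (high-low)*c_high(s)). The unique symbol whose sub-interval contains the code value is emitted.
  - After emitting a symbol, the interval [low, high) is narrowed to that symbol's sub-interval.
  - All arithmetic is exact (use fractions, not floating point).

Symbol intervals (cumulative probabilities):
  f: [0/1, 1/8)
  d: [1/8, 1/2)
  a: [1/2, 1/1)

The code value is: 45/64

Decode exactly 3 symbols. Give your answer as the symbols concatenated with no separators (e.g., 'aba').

Step 1: interval [0/1, 1/1), width = 1/1 - 0/1 = 1/1
  'f': [0/1 + 1/1*0/1, 0/1 + 1/1*1/8) = [0/1, 1/8)
  'd': [0/1 + 1/1*1/8, 0/1 + 1/1*1/2) = [1/8, 1/2)
  'a': [0/1 + 1/1*1/2, 0/1 + 1/1*1/1) = [1/2, 1/1) <- contains code 45/64
  emit 'a', narrow to [1/2, 1/1)
Step 2: interval [1/2, 1/1), width = 1/1 - 1/2 = 1/2
  'f': [1/2 + 1/2*0/1, 1/2 + 1/2*1/8) = [1/2, 9/16)
  'd': [1/2 + 1/2*1/8, 1/2 + 1/2*1/2) = [9/16, 3/4) <- contains code 45/64
  'a': [1/2 + 1/2*1/2, 1/2 + 1/2*1/1) = [3/4, 1/1)
  emit 'd', narrow to [9/16, 3/4)
Step 3: interval [9/16, 3/4), width = 3/4 - 9/16 = 3/16
  'f': [9/16 + 3/16*0/1, 9/16 + 3/16*1/8) = [9/16, 75/128)
  'd': [9/16 + 3/16*1/8, 9/16 + 3/16*1/2) = [75/128, 21/32)
  'a': [9/16 + 3/16*1/2, 9/16 + 3/16*1/1) = [21/32, 3/4) <- contains code 45/64
  emit 'a', narrow to [21/32, 3/4)

Answer: ada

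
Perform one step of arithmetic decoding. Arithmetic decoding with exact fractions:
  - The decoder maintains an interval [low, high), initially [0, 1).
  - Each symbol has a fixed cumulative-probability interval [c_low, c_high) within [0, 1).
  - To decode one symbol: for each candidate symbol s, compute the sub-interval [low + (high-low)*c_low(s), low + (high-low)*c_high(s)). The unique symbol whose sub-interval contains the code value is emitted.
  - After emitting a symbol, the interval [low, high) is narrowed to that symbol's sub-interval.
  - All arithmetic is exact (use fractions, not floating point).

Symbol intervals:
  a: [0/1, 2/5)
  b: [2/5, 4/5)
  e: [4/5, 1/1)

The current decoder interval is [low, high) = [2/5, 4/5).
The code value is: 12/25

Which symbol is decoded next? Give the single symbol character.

Interval width = high − low = 4/5 − 2/5 = 2/5
Scaled code = (code − low) / width = (12/25 − 2/5) / 2/5 = 1/5
  a: [0/1, 2/5) ← scaled code falls here ✓
  b: [2/5, 4/5) 
  e: [4/5, 1/1) 

Answer: a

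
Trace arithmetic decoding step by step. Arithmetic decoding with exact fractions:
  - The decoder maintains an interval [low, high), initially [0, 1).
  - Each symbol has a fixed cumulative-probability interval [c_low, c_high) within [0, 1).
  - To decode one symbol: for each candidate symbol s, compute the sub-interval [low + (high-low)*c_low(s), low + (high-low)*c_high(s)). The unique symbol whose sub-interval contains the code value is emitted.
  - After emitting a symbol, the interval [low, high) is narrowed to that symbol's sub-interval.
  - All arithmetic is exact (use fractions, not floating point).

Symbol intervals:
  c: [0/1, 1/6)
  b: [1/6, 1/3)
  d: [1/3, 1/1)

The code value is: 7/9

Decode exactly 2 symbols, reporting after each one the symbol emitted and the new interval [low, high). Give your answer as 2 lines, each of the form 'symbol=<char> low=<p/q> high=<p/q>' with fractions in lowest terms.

Answer: symbol=d low=1/3 high=1/1
symbol=d low=5/9 high=1/1

Derivation:
Step 1: interval [0/1, 1/1), width = 1/1 - 0/1 = 1/1
  'c': [0/1 + 1/1*0/1, 0/1 + 1/1*1/6) = [0/1, 1/6)
  'b': [0/1 + 1/1*1/6, 0/1 + 1/1*1/3) = [1/6, 1/3)
  'd': [0/1 + 1/1*1/3, 0/1 + 1/1*1/1) = [1/3, 1/1) <- contains code 7/9
  emit 'd', narrow to [1/3, 1/1)
Step 2: interval [1/3, 1/1), width = 1/1 - 1/3 = 2/3
  'c': [1/3 + 2/3*0/1, 1/3 + 2/3*1/6) = [1/3, 4/9)
  'b': [1/3 + 2/3*1/6, 1/3 + 2/3*1/3) = [4/9, 5/9)
  'd': [1/3 + 2/3*1/3, 1/3 + 2/3*1/1) = [5/9, 1/1) <- contains code 7/9
  emit 'd', narrow to [5/9, 1/1)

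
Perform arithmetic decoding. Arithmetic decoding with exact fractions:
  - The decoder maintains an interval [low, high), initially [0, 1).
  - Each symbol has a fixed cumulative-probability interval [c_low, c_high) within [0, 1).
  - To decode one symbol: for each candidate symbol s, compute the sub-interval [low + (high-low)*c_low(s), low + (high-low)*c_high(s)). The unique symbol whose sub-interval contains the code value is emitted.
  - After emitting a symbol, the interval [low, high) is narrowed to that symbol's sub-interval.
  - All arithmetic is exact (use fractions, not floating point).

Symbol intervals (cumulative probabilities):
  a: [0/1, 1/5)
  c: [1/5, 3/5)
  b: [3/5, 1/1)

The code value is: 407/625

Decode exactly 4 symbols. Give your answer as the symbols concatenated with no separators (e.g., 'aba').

Answer: baba

Derivation:
Step 1: interval [0/1, 1/1), width = 1/1 - 0/1 = 1/1
  'a': [0/1 + 1/1*0/1, 0/1 + 1/1*1/5) = [0/1, 1/5)
  'c': [0/1 + 1/1*1/5, 0/1 + 1/1*3/5) = [1/5, 3/5)
  'b': [0/1 + 1/1*3/5, 0/1 + 1/1*1/1) = [3/5, 1/1) <- contains code 407/625
  emit 'b', narrow to [3/5, 1/1)
Step 2: interval [3/5, 1/1), width = 1/1 - 3/5 = 2/5
  'a': [3/5 + 2/5*0/1, 3/5 + 2/5*1/5) = [3/5, 17/25) <- contains code 407/625
  'c': [3/5 + 2/5*1/5, 3/5 + 2/5*3/5) = [17/25, 21/25)
  'b': [3/5 + 2/5*3/5, 3/5 + 2/5*1/1) = [21/25, 1/1)
  emit 'a', narrow to [3/5, 17/25)
Step 3: interval [3/5, 17/25), width = 17/25 - 3/5 = 2/25
  'a': [3/5 + 2/25*0/1, 3/5 + 2/25*1/5) = [3/5, 77/125)
  'c': [3/5 + 2/25*1/5, 3/5 + 2/25*3/5) = [77/125, 81/125)
  'b': [3/5 + 2/25*3/5, 3/5 + 2/25*1/1) = [81/125, 17/25) <- contains code 407/625
  emit 'b', narrow to [81/125, 17/25)
Step 4: interval [81/125, 17/25), width = 17/25 - 81/125 = 4/125
  'a': [81/125 + 4/125*0/1, 81/125 + 4/125*1/5) = [81/125, 409/625) <- contains code 407/625
  'c': [81/125 + 4/125*1/5, 81/125 + 4/125*3/5) = [409/625, 417/625)
  'b': [81/125 + 4/125*3/5, 81/125 + 4/125*1/1) = [417/625, 17/25)
  emit 'a', narrow to [81/125, 409/625)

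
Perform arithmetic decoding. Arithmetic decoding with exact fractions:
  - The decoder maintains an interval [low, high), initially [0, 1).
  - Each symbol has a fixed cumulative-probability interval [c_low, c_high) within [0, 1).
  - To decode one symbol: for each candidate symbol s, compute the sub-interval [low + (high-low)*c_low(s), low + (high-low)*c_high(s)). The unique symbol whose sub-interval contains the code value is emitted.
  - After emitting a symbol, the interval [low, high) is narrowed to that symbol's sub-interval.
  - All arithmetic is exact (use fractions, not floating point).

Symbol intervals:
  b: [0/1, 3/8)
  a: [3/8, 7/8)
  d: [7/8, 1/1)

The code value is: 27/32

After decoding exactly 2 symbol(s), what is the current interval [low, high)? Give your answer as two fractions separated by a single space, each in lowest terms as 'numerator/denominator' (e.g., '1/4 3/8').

Step 1: interval [0/1, 1/1), width = 1/1 - 0/1 = 1/1
  'b': [0/1 + 1/1*0/1, 0/1 + 1/1*3/8) = [0/1, 3/8)
  'a': [0/1 + 1/1*3/8, 0/1 + 1/1*7/8) = [3/8, 7/8) <- contains code 27/32
  'd': [0/1 + 1/1*7/8, 0/1 + 1/1*1/1) = [7/8, 1/1)
  emit 'a', narrow to [3/8, 7/8)
Step 2: interval [3/8, 7/8), width = 7/8 - 3/8 = 1/2
  'b': [3/8 + 1/2*0/1, 3/8 + 1/2*3/8) = [3/8, 9/16)
  'a': [3/8 + 1/2*3/8, 3/8 + 1/2*7/8) = [9/16, 13/16)
  'd': [3/8 + 1/2*7/8, 3/8 + 1/2*1/1) = [13/16, 7/8) <- contains code 27/32
  emit 'd', narrow to [13/16, 7/8)

Answer: 13/16 7/8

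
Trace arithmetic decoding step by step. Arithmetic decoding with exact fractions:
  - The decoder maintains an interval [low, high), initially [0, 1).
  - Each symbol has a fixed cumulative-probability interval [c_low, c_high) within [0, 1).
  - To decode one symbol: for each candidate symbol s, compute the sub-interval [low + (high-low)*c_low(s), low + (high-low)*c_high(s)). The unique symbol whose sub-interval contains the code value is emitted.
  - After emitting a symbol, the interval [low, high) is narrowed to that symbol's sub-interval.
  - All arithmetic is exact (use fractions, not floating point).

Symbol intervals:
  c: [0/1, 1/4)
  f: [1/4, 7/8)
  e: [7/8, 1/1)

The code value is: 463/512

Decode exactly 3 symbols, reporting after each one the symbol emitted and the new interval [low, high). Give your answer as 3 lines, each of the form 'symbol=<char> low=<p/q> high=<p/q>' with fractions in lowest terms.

Answer: symbol=e low=7/8 high=1/1
symbol=c low=7/8 high=29/32
symbol=e low=231/256 high=29/32

Derivation:
Step 1: interval [0/1, 1/1), width = 1/1 - 0/1 = 1/1
  'c': [0/1 + 1/1*0/1, 0/1 + 1/1*1/4) = [0/1, 1/4)
  'f': [0/1 + 1/1*1/4, 0/1 + 1/1*7/8) = [1/4, 7/8)
  'e': [0/1 + 1/1*7/8, 0/1 + 1/1*1/1) = [7/8, 1/1) <- contains code 463/512
  emit 'e', narrow to [7/8, 1/1)
Step 2: interval [7/8, 1/1), width = 1/1 - 7/8 = 1/8
  'c': [7/8 + 1/8*0/1, 7/8 + 1/8*1/4) = [7/8, 29/32) <- contains code 463/512
  'f': [7/8 + 1/8*1/4, 7/8 + 1/8*7/8) = [29/32, 63/64)
  'e': [7/8 + 1/8*7/8, 7/8 + 1/8*1/1) = [63/64, 1/1)
  emit 'c', narrow to [7/8, 29/32)
Step 3: interval [7/8, 29/32), width = 29/32 - 7/8 = 1/32
  'c': [7/8 + 1/32*0/1, 7/8 + 1/32*1/4) = [7/8, 113/128)
  'f': [7/8 + 1/32*1/4, 7/8 + 1/32*7/8) = [113/128, 231/256)
  'e': [7/8 + 1/32*7/8, 7/8 + 1/32*1/1) = [231/256, 29/32) <- contains code 463/512
  emit 'e', narrow to [231/256, 29/32)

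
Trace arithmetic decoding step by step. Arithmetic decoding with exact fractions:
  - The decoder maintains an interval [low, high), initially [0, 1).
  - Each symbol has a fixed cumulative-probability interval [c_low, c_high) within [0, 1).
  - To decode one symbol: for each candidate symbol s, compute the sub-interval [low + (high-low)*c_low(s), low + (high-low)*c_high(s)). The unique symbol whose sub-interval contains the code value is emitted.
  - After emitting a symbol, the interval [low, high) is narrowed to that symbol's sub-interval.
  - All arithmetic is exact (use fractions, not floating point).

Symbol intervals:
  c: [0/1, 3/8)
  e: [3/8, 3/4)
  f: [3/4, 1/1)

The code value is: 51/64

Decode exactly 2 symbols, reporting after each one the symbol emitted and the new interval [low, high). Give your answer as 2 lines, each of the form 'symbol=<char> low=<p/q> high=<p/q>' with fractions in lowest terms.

Answer: symbol=f low=3/4 high=1/1
symbol=c low=3/4 high=27/32

Derivation:
Step 1: interval [0/1, 1/1), width = 1/1 - 0/1 = 1/1
  'c': [0/1 + 1/1*0/1, 0/1 + 1/1*3/8) = [0/1, 3/8)
  'e': [0/1 + 1/1*3/8, 0/1 + 1/1*3/4) = [3/8, 3/4)
  'f': [0/1 + 1/1*3/4, 0/1 + 1/1*1/1) = [3/4, 1/1) <- contains code 51/64
  emit 'f', narrow to [3/4, 1/1)
Step 2: interval [3/4, 1/1), width = 1/1 - 3/4 = 1/4
  'c': [3/4 + 1/4*0/1, 3/4 + 1/4*3/8) = [3/4, 27/32) <- contains code 51/64
  'e': [3/4 + 1/4*3/8, 3/4 + 1/4*3/4) = [27/32, 15/16)
  'f': [3/4 + 1/4*3/4, 3/4 + 1/4*1/1) = [15/16, 1/1)
  emit 'c', narrow to [3/4, 27/32)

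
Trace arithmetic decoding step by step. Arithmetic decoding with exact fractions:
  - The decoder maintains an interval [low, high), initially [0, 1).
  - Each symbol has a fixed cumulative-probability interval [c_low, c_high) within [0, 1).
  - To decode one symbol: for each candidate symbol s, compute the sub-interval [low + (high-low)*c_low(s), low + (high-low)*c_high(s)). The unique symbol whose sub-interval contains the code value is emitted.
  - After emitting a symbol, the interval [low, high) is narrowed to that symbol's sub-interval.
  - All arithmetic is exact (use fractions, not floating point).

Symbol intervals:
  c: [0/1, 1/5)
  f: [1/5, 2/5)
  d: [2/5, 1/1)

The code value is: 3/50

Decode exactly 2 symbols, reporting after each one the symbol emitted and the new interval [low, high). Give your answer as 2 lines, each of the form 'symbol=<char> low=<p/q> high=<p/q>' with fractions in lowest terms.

Step 1: interval [0/1, 1/1), width = 1/1 - 0/1 = 1/1
  'c': [0/1 + 1/1*0/1, 0/1 + 1/1*1/5) = [0/1, 1/5) <- contains code 3/50
  'f': [0/1 + 1/1*1/5, 0/1 + 1/1*2/5) = [1/5, 2/5)
  'd': [0/1 + 1/1*2/5, 0/1 + 1/1*1/1) = [2/5, 1/1)
  emit 'c', narrow to [0/1, 1/5)
Step 2: interval [0/1, 1/5), width = 1/5 - 0/1 = 1/5
  'c': [0/1 + 1/5*0/1, 0/1 + 1/5*1/5) = [0/1, 1/25)
  'f': [0/1 + 1/5*1/5, 0/1 + 1/5*2/5) = [1/25, 2/25) <- contains code 3/50
  'd': [0/1 + 1/5*2/5, 0/1 + 1/5*1/1) = [2/25, 1/5)
  emit 'f', narrow to [1/25, 2/25)

Answer: symbol=c low=0/1 high=1/5
symbol=f low=1/25 high=2/25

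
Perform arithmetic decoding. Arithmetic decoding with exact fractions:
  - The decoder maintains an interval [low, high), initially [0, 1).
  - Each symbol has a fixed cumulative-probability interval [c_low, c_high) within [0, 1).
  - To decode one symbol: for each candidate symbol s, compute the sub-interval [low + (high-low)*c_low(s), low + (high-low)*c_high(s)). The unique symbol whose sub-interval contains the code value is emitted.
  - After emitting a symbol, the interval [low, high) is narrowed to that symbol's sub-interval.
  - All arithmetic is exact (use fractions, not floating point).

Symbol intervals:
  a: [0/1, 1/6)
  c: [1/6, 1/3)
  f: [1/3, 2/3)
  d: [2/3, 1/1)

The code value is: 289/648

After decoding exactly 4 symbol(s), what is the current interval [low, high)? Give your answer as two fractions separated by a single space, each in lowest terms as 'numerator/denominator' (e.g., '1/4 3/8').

Answer: 4/9 145/324

Derivation:
Step 1: interval [0/1, 1/1), width = 1/1 - 0/1 = 1/1
  'a': [0/1 + 1/1*0/1, 0/1 + 1/1*1/6) = [0/1, 1/6)
  'c': [0/1 + 1/1*1/6, 0/1 + 1/1*1/3) = [1/6, 1/3)
  'f': [0/1 + 1/1*1/3, 0/1 + 1/1*2/3) = [1/3, 2/3) <- contains code 289/648
  'd': [0/1 + 1/1*2/3, 0/1 + 1/1*1/1) = [2/3, 1/1)
  emit 'f', narrow to [1/3, 2/3)
Step 2: interval [1/3, 2/3), width = 2/3 - 1/3 = 1/3
  'a': [1/3 + 1/3*0/1, 1/3 + 1/3*1/6) = [1/3, 7/18)
  'c': [1/3 + 1/3*1/6, 1/3 + 1/3*1/3) = [7/18, 4/9)
  'f': [1/3 + 1/3*1/3, 1/3 + 1/3*2/3) = [4/9, 5/9) <- contains code 289/648
  'd': [1/3 + 1/3*2/3, 1/3 + 1/3*1/1) = [5/9, 2/3)
  emit 'f', narrow to [4/9, 5/9)
Step 3: interval [4/9, 5/9), width = 5/9 - 4/9 = 1/9
  'a': [4/9 + 1/9*0/1, 4/9 + 1/9*1/6) = [4/9, 25/54) <- contains code 289/648
  'c': [4/9 + 1/9*1/6, 4/9 + 1/9*1/3) = [25/54, 13/27)
  'f': [4/9 + 1/9*1/3, 4/9 + 1/9*2/3) = [13/27, 14/27)
  'd': [4/9 + 1/9*2/3, 4/9 + 1/9*1/1) = [14/27, 5/9)
  emit 'a', narrow to [4/9, 25/54)
Step 4: interval [4/9, 25/54), width = 25/54 - 4/9 = 1/54
  'a': [4/9 + 1/54*0/1, 4/9 + 1/54*1/6) = [4/9, 145/324) <- contains code 289/648
  'c': [4/9 + 1/54*1/6, 4/9 + 1/54*1/3) = [145/324, 73/162)
  'f': [4/9 + 1/54*1/3, 4/9 + 1/54*2/3) = [73/162, 37/81)
  'd': [4/9 + 1/54*2/3, 4/9 + 1/54*1/1) = [37/81, 25/54)
  emit 'a', narrow to [4/9, 145/324)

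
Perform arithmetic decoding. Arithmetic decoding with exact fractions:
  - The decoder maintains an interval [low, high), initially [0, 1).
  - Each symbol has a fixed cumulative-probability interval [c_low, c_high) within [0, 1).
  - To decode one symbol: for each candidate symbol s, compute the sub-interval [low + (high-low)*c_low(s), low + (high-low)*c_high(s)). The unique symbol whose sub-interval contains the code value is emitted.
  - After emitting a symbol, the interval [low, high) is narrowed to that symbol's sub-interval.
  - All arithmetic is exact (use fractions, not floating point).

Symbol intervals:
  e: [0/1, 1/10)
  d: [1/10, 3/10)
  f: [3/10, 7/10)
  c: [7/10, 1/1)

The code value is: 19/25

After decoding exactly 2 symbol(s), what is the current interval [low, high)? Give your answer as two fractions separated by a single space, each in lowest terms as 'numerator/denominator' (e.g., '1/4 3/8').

Step 1: interval [0/1, 1/1), width = 1/1 - 0/1 = 1/1
  'e': [0/1 + 1/1*0/1, 0/1 + 1/1*1/10) = [0/1, 1/10)
  'd': [0/1 + 1/1*1/10, 0/1 + 1/1*3/10) = [1/10, 3/10)
  'f': [0/1 + 1/1*3/10, 0/1 + 1/1*7/10) = [3/10, 7/10)
  'c': [0/1 + 1/1*7/10, 0/1 + 1/1*1/1) = [7/10, 1/1) <- contains code 19/25
  emit 'c', narrow to [7/10, 1/1)
Step 2: interval [7/10, 1/1), width = 1/1 - 7/10 = 3/10
  'e': [7/10 + 3/10*0/1, 7/10 + 3/10*1/10) = [7/10, 73/100)
  'd': [7/10 + 3/10*1/10, 7/10 + 3/10*3/10) = [73/100, 79/100) <- contains code 19/25
  'f': [7/10 + 3/10*3/10, 7/10 + 3/10*7/10) = [79/100, 91/100)
  'c': [7/10 + 3/10*7/10, 7/10 + 3/10*1/1) = [91/100, 1/1)
  emit 'd', narrow to [73/100, 79/100)

Answer: 73/100 79/100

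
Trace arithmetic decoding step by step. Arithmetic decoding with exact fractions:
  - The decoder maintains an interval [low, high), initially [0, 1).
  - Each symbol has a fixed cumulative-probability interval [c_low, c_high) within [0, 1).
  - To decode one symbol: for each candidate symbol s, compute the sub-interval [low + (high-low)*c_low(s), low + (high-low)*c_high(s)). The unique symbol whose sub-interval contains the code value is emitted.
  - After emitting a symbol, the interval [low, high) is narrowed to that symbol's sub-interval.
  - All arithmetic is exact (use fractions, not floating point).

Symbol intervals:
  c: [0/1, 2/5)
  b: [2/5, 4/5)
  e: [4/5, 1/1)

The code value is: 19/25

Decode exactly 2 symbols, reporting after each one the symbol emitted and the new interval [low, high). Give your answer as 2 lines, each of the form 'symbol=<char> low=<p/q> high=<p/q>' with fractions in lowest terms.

Answer: symbol=b low=2/5 high=4/5
symbol=e low=18/25 high=4/5

Derivation:
Step 1: interval [0/1, 1/1), width = 1/1 - 0/1 = 1/1
  'c': [0/1 + 1/1*0/1, 0/1 + 1/1*2/5) = [0/1, 2/5)
  'b': [0/1 + 1/1*2/5, 0/1 + 1/1*4/5) = [2/5, 4/5) <- contains code 19/25
  'e': [0/1 + 1/1*4/5, 0/1 + 1/1*1/1) = [4/5, 1/1)
  emit 'b', narrow to [2/5, 4/5)
Step 2: interval [2/5, 4/5), width = 4/5 - 2/5 = 2/5
  'c': [2/5 + 2/5*0/1, 2/5 + 2/5*2/5) = [2/5, 14/25)
  'b': [2/5 + 2/5*2/5, 2/5 + 2/5*4/5) = [14/25, 18/25)
  'e': [2/5 + 2/5*4/5, 2/5 + 2/5*1/1) = [18/25, 4/5) <- contains code 19/25
  emit 'e', narrow to [18/25, 4/5)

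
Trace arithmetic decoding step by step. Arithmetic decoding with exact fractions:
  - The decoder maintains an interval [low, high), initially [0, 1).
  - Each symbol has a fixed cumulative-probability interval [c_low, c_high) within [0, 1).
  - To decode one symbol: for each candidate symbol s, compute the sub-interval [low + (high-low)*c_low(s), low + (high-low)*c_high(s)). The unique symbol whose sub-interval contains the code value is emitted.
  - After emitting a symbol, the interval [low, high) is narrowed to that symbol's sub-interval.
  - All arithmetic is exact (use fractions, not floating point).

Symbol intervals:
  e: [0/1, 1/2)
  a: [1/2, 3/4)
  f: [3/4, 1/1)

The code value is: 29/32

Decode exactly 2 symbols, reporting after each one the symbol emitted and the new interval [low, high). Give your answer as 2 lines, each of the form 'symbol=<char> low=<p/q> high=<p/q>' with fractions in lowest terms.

Step 1: interval [0/1, 1/1), width = 1/1 - 0/1 = 1/1
  'e': [0/1 + 1/1*0/1, 0/1 + 1/1*1/2) = [0/1, 1/2)
  'a': [0/1 + 1/1*1/2, 0/1 + 1/1*3/4) = [1/2, 3/4)
  'f': [0/1 + 1/1*3/4, 0/1 + 1/1*1/1) = [3/4, 1/1) <- contains code 29/32
  emit 'f', narrow to [3/4, 1/1)
Step 2: interval [3/4, 1/1), width = 1/1 - 3/4 = 1/4
  'e': [3/4 + 1/4*0/1, 3/4 + 1/4*1/2) = [3/4, 7/8)
  'a': [3/4 + 1/4*1/2, 3/4 + 1/4*3/4) = [7/8, 15/16) <- contains code 29/32
  'f': [3/4 + 1/4*3/4, 3/4 + 1/4*1/1) = [15/16, 1/1)
  emit 'a', narrow to [7/8, 15/16)

Answer: symbol=f low=3/4 high=1/1
symbol=a low=7/8 high=15/16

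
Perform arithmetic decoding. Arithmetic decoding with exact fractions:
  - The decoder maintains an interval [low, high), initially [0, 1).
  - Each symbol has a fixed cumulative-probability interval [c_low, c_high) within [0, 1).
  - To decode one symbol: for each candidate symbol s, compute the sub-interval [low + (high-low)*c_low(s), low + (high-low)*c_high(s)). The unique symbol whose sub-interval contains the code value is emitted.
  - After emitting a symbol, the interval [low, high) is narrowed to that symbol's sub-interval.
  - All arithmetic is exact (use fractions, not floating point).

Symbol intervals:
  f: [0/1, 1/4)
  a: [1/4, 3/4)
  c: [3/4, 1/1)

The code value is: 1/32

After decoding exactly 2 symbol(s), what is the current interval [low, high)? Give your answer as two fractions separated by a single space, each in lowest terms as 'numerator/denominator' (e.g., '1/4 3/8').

Step 1: interval [0/1, 1/1), width = 1/1 - 0/1 = 1/1
  'f': [0/1 + 1/1*0/1, 0/1 + 1/1*1/4) = [0/1, 1/4) <- contains code 1/32
  'a': [0/1 + 1/1*1/4, 0/1 + 1/1*3/4) = [1/4, 3/4)
  'c': [0/1 + 1/1*3/4, 0/1 + 1/1*1/1) = [3/4, 1/1)
  emit 'f', narrow to [0/1, 1/4)
Step 2: interval [0/1, 1/4), width = 1/4 - 0/1 = 1/4
  'f': [0/1 + 1/4*0/1, 0/1 + 1/4*1/4) = [0/1, 1/16) <- contains code 1/32
  'a': [0/1 + 1/4*1/4, 0/1 + 1/4*3/4) = [1/16, 3/16)
  'c': [0/1 + 1/4*3/4, 0/1 + 1/4*1/1) = [3/16, 1/4)
  emit 'f', narrow to [0/1, 1/16)

Answer: 0/1 1/16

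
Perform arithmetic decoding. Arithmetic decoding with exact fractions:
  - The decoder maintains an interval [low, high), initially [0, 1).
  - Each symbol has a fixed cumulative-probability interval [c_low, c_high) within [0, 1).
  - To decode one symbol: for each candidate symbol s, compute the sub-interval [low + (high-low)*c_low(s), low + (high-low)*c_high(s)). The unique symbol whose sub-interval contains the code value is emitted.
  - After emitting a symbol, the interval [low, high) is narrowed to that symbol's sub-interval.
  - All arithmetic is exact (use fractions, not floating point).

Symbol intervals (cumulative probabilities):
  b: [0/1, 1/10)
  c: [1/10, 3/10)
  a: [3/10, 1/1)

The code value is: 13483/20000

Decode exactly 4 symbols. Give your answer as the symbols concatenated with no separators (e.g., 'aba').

Answer: aaab

Derivation:
Step 1: interval [0/1, 1/1), width = 1/1 - 0/1 = 1/1
  'b': [0/1 + 1/1*0/1, 0/1 + 1/1*1/10) = [0/1, 1/10)
  'c': [0/1 + 1/1*1/10, 0/1 + 1/1*3/10) = [1/10, 3/10)
  'a': [0/1 + 1/1*3/10, 0/1 + 1/1*1/1) = [3/10, 1/1) <- contains code 13483/20000
  emit 'a', narrow to [3/10, 1/1)
Step 2: interval [3/10, 1/1), width = 1/1 - 3/10 = 7/10
  'b': [3/10 + 7/10*0/1, 3/10 + 7/10*1/10) = [3/10, 37/100)
  'c': [3/10 + 7/10*1/10, 3/10 + 7/10*3/10) = [37/100, 51/100)
  'a': [3/10 + 7/10*3/10, 3/10 + 7/10*1/1) = [51/100, 1/1) <- contains code 13483/20000
  emit 'a', narrow to [51/100, 1/1)
Step 3: interval [51/100, 1/1), width = 1/1 - 51/100 = 49/100
  'b': [51/100 + 49/100*0/1, 51/100 + 49/100*1/10) = [51/100, 559/1000)
  'c': [51/100 + 49/100*1/10, 51/100 + 49/100*3/10) = [559/1000, 657/1000)
  'a': [51/100 + 49/100*3/10, 51/100 + 49/100*1/1) = [657/1000, 1/1) <- contains code 13483/20000
  emit 'a', narrow to [657/1000, 1/1)
Step 4: interval [657/1000, 1/1), width = 1/1 - 657/1000 = 343/1000
  'b': [657/1000 + 343/1000*0/1, 657/1000 + 343/1000*1/10) = [657/1000, 6913/10000) <- contains code 13483/20000
  'c': [657/1000 + 343/1000*1/10, 657/1000 + 343/1000*3/10) = [6913/10000, 7599/10000)
  'a': [657/1000 + 343/1000*3/10, 657/1000 + 343/1000*1/1) = [7599/10000, 1/1)
  emit 'b', narrow to [657/1000, 6913/10000)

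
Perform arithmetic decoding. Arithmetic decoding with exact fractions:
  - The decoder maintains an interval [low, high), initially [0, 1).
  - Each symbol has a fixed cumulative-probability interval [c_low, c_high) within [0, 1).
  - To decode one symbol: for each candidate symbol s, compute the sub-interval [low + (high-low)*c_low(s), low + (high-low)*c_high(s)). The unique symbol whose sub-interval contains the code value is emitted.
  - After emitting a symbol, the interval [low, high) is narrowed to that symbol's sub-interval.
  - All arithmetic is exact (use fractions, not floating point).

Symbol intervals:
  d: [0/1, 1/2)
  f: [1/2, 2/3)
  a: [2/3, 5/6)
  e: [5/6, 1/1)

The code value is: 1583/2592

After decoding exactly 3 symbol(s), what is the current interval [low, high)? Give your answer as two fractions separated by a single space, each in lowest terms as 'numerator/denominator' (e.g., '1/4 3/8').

Step 1: interval [0/1, 1/1), width = 1/1 - 0/1 = 1/1
  'd': [0/1 + 1/1*0/1, 0/1 + 1/1*1/2) = [0/1, 1/2)
  'f': [0/1 + 1/1*1/2, 0/1 + 1/1*2/3) = [1/2, 2/3) <- contains code 1583/2592
  'a': [0/1 + 1/1*2/3, 0/1 + 1/1*5/6) = [2/3, 5/6)
  'e': [0/1 + 1/1*5/6, 0/1 + 1/1*1/1) = [5/6, 1/1)
  emit 'f', narrow to [1/2, 2/3)
Step 2: interval [1/2, 2/3), width = 2/3 - 1/2 = 1/6
  'd': [1/2 + 1/6*0/1, 1/2 + 1/6*1/2) = [1/2, 7/12)
  'f': [1/2 + 1/6*1/2, 1/2 + 1/6*2/3) = [7/12, 11/18) <- contains code 1583/2592
  'a': [1/2 + 1/6*2/3, 1/2 + 1/6*5/6) = [11/18, 23/36)
  'e': [1/2 + 1/6*5/6, 1/2 + 1/6*1/1) = [23/36, 2/3)
  emit 'f', narrow to [7/12, 11/18)
Step 3: interval [7/12, 11/18), width = 11/18 - 7/12 = 1/36
  'd': [7/12 + 1/36*0/1, 7/12 + 1/36*1/2) = [7/12, 43/72)
  'f': [7/12 + 1/36*1/2, 7/12 + 1/36*2/3) = [43/72, 65/108)
  'a': [7/12 + 1/36*2/3, 7/12 + 1/36*5/6) = [65/108, 131/216)
  'e': [7/12 + 1/36*5/6, 7/12 + 1/36*1/1) = [131/216, 11/18) <- contains code 1583/2592
  emit 'e', narrow to [131/216, 11/18)

Answer: 131/216 11/18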